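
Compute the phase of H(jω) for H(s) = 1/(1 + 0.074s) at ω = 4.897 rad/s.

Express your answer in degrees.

Phase = -arctan(ωτ) = -arctan(4.897 × 0.074) = -19.9°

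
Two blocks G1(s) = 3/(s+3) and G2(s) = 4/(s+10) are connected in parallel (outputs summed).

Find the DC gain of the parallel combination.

Parallel: G_eq = G1 + G2. DC gain = G1(0) + G2(0) = 3/3 + 4/10 = 1 + 0.4 = 1.4.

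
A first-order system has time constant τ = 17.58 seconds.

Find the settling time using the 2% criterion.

For first-order system, 2% settling time ≈ 4τ = 4 × 17.58 = 70.32 s.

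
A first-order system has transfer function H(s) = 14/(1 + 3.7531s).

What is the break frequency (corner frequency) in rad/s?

Corner frequency = 1/τ = 1/3.7531 = 0.266 rad/s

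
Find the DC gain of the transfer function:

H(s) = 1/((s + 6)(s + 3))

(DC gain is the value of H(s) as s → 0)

DC gain = H(0) = 1/(6 × 3) = 1/18 = 0.0556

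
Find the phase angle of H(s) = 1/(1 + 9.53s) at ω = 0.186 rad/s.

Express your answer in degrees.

Phase = -arctan(ωτ) = -arctan(0.186 × 9.53) = -60.6°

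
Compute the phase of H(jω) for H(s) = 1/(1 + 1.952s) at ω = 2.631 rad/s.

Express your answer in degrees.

Phase = -arctan(ωτ) = -arctan(2.631 × 1.952) = -79.0°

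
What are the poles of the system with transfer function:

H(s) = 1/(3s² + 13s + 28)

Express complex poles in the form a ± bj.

Discriminant = 13² - 4×3×28 = 169 - 336 = -167 < 0, so the poles are a complex conjugate pair s = (-13 ± j√167)/(2×3). Real part = -13/(2×3) = -13/6 ≈ -2.1667; imaginary part = ±√167/(2×3) ≈ 2.1538. Poles: s = -2.1667 ± 2.1538j.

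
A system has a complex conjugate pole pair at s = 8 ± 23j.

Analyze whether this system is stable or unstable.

Real part of poles is 8 (> 0, right half-plane). Unstable.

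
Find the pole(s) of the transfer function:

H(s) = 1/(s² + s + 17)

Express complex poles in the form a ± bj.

Discriminant = 1² - 4×1×17 = 1 - 68 = -67 < 0, so the poles are a complex conjugate pair s = (-1 ± j√67)/(2×1). Real part = -1/(2×1) = -1/2 = -0.5; imaginary part = ±√67/(2×1) ≈ 4.0927. Poles: s = -0.5 ± 4.0927j.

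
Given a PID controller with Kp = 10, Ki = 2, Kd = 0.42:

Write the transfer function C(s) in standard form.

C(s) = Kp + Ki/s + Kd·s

Substituting values: C(s) = 10 + 2/s + 0.42s = (0.42s² + 10s + 2)/s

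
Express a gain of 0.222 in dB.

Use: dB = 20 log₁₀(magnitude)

dB = 20 log₁₀(0.222) = -13.1 dB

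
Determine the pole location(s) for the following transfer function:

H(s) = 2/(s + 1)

Pole is where denominator = 0: s + 1 = 0, so s = -1.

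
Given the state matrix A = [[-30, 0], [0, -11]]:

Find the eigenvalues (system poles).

For diagonal matrix, eigenvalues are diagonal entries: λ₁ = -30, λ₂ = -11.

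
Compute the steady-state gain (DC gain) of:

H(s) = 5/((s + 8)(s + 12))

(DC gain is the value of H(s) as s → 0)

DC gain = H(0) = 5/(8 × 12) = 5/96 = 0.0521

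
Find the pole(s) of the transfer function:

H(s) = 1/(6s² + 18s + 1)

Discriminant = 18² - 4×6×1 = 324 - 24 = 300 > 0, so two distinct real poles. Using quadratic formula: s = (-18 ± √300)/(2×6) = (-18 ± √300)/12, with √300 ≈ 17.3205. s₁ ≈ -0.0566, s₂ ≈ -2.9434. Poles: s₁ = -0.0566, s₂ = -2.9434.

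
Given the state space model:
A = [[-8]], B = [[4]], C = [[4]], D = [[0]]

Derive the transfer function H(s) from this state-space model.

(sI - A)⁻¹ = 1/(s + 8). H(s) = 4 × 4/(s + 8) + 0 = 16/(s + 8).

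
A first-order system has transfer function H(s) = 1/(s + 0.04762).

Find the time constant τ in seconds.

For H(s) = 1/(s + 1/τ), the pole is at -1/τ = -0.04762, so τ = 1/0.04762 = 21 s.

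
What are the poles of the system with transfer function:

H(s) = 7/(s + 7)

Pole is where denominator = 0: s + 7 = 0, so s = -7.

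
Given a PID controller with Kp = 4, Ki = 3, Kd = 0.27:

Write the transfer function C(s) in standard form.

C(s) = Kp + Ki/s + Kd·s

Substituting values: C(s) = 4 + 3/s + 0.27s = (0.27s² + 4s + 3)/s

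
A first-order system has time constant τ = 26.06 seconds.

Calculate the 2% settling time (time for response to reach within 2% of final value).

For first-order system, 2% settling time ≈ 4τ = 4 × 26.06 = 104.24 s.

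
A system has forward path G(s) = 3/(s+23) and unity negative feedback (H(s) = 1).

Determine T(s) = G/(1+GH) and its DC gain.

T(s) = G/(1+GH) = [3/(s+23)] / [1 + 3/(s+23)] = 3/(s+23+3) = 3/(s+26). DC gain = 3/26 = 0.1154.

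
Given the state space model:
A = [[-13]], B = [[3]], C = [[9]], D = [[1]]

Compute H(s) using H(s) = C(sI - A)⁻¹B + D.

(sI - A)⁻¹ = 1/(s + 13). H(s) = 9×3/(s + 13) + 1 = (s + 40)/(s + 13).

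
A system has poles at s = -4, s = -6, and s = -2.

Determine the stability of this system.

All poles are in the left half-plane. System is stable.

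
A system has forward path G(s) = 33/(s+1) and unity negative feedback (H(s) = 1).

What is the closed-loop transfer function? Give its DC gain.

T(s) = G/(1+GH) = [33/(s+1)] / [1 + 33/(s+1)] = 33/(s+1+33) = 33/(s+34). DC gain = 33/34 = 0.9706.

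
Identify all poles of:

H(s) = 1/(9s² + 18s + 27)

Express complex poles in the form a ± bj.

Discriminant = 18² - 4×9×27 = 324 - 972 = -648 < 0, so the poles are a complex conjugate pair s = (-18 ± j√648)/(2×9). Real part = -18/(2×9) = -18/18 = -1; imaginary part = ±√648/(2×9) ≈ 1.4142. Poles: s = -1 ± 1.4142j.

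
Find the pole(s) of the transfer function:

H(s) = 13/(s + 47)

Pole is where denominator = 0: s + 47 = 0, so s = -47.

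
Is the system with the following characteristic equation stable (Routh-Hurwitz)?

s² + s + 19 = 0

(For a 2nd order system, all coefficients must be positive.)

Coefficients: 1, 1, 19. All positive, so system is stable.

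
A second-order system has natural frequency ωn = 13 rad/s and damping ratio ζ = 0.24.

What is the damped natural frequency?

ωd = ωn√(1 - ζ²) = 13√(1 - 0.24²) = 12.62 rad/s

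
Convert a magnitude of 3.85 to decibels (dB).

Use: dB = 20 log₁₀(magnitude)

dB = 20 log₁₀(3.85) = 11.7 dB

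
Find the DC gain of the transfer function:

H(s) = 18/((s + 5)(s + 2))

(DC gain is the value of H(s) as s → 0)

DC gain = H(0) = 18/(5 × 2) = 18/10 = 1.8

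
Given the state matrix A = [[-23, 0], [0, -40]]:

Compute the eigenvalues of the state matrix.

For diagonal matrix, eigenvalues are diagonal entries: λ₁ = -23, λ₂ = -40.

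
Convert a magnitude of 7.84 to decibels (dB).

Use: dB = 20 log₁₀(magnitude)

dB = 20 log₁₀(7.84) = 17.9 dB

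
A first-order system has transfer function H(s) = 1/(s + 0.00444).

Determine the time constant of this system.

For H(s) = 1/(s + 1/τ), the pole is at -1/τ = -0.00444, so τ = 1/0.00444 = 225.2 s.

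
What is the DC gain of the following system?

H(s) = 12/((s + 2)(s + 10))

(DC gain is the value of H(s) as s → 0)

DC gain = H(0) = 12/(2 × 10) = 12/20 = 0.6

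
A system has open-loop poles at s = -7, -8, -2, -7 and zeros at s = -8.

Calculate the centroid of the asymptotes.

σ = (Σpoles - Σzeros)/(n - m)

σ = (Σpoles - Σzeros)/(n - m) = (-24 - (-8))/(4 - 1) = -16/3 = -5.33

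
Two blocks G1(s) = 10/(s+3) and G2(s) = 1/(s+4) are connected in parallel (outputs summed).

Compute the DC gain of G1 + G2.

Parallel: G_eq = G1 + G2. DC gain = G1(0) + G2(0) = 10/3 + 1/4 = 3.3333 + 0.25 = 3.5833.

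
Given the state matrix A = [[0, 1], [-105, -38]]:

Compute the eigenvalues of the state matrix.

det(A - λI) = λ² - (-38)λ + 105 = (λ - (-3))(λ - (-35)). Eigenvalues: -3, -35.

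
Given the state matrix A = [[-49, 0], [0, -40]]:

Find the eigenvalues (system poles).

For diagonal matrix, eigenvalues are diagonal entries: λ₁ = -49, λ₂ = -40.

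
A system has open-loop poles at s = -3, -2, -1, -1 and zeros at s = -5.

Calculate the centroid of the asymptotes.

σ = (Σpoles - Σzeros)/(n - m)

σ = (Σpoles - Σzeros)/(n - m) = (-7 - (-5))/(4 - 1) = -2/3 = -0.67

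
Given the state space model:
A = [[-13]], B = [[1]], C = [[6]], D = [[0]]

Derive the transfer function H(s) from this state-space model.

(sI - A)⁻¹ = 1/(s + 13). H(s) = 6 × 1/(s + 13) + 0 = 6/(s + 13).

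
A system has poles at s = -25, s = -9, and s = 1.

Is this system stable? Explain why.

Pole(s) at s = 1 are not in the left half-plane. System is unstable.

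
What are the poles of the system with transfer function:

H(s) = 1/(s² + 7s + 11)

Discriminant = 7² - 4×1×11 = 49 - 44 = 5 > 0, so two distinct real poles. Using quadratic formula: s = (-7 ± √5)/(2×1) = (-7 ± √5)/2, with √5 ≈ 2.2361. s₁ ≈ -2.3820, s₂ ≈ -4.6180. Poles: s₁ = -2.3820, s₂ = -4.6180.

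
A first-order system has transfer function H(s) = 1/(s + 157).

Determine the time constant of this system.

For H(s) = 1/(s + 1/τ), the pole is at -1/τ = -157, so τ = 1/157 = 0.0064 s.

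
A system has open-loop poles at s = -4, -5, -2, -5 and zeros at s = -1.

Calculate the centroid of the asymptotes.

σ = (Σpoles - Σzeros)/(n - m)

σ = (Σpoles - Σzeros)/(n - m) = (-16 - (-1))/(4 - 1) = -15/3 = -5.0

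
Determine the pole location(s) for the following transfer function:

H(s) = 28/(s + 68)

Pole is where denominator = 0: s + 68 = 0, so s = -68.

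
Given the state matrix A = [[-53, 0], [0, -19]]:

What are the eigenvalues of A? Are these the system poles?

For diagonal matrix, eigenvalues are diagonal entries: λ₁ = -53, λ₂ = -19. Eigenvalues of A = system poles.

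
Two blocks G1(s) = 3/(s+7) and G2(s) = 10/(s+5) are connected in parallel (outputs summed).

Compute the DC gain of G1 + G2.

Parallel: G_eq = G1 + G2. DC gain = G1(0) + G2(0) = 3/7 + 10/5 = 0.4286 + 2 = 2.4286.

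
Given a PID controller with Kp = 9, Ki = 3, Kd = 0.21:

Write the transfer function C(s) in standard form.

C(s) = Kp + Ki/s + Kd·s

Substituting values: C(s) = 9 + 3/s + 0.21s = (0.21s² + 9s + 3)/s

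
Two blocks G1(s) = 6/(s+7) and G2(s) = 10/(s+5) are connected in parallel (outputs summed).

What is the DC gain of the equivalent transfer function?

Parallel: G_eq = G1 + G2. DC gain = G1(0) + G2(0) = 6/7 + 10/5 = 0.8571 + 2 = 2.8571.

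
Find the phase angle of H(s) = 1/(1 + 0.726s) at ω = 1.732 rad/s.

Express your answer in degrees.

Phase = -arctan(ωτ) = -arctan(1.732 × 0.726) = -51.5°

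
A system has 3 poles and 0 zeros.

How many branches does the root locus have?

Root locus has n branches where n = number of poles = 3.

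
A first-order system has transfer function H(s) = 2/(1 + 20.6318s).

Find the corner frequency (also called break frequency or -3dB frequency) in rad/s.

Corner frequency = 1/τ = 1/20.6318 = 0.048 rad/s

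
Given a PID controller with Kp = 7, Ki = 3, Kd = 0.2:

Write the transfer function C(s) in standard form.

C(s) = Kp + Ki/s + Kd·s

Substituting values: C(s) = 7 + 3/s + 0.2s = (0.2s² + 7s + 3)/s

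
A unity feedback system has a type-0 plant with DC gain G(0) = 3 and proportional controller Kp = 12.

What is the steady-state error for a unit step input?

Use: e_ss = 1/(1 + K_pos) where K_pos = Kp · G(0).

K_pos = Kp · G(0) = 12 × 3 = 36. e_ss = 1/(1 + 36) = 0.0270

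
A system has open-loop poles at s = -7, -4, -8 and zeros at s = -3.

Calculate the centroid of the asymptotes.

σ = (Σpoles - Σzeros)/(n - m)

σ = (Σpoles - Σzeros)/(n - m) = (-19 - (-3))/(3 - 1) = -16/2 = -8.0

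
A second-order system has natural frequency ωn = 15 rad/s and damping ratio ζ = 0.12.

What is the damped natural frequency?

ωd = ωn√(1 - ζ²) = 15√(1 - 0.12²) = 14.89 rad/s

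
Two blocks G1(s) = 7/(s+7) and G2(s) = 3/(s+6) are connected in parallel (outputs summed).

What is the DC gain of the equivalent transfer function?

Parallel: G_eq = G1 + G2. DC gain = G1(0) + G2(0) = 7/7 + 3/6 = 1 + 0.5 = 1.5.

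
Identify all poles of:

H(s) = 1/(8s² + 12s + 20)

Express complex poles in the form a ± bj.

Discriminant = 12² - 4×8×20 = 144 - 640 = -496 < 0, so the poles are a complex conjugate pair s = (-12 ± j√496)/(2×8). Real part = -12/(2×8) = -12/16 = -0.75; imaginary part = ±√496/(2×8) ≈ 1.3919. Poles: s = -0.75 ± 1.3919j.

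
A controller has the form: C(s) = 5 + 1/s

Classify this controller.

This is a Proportional-Integral (PI) controller.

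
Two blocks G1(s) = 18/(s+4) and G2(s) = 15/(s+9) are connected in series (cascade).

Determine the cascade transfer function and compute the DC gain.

Series: multiply transfer functions. G_eq = 18/(s+4) × 15/(s+9) = 270/((s+4)(s+9)). DC gain = 270/(4×9) = 7.5.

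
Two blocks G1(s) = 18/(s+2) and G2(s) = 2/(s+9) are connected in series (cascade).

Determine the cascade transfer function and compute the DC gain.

Series: multiply transfer functions. G_eq = 18/(s+2) × 2/(s+9) = 36/((s+2)(s+9)). DC gain = 36/(2×9) = 2.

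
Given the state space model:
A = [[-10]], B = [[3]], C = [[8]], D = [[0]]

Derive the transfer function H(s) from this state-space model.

(sI - A)⁻¹ = 1/(s + 10). H(s) = 8 × 3/(s + 10) + 0 = 24/(s + 10).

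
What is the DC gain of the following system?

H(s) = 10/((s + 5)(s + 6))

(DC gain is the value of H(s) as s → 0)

DC gain = H(0) = 10/(5 × 6) = 10/30 = 0.3333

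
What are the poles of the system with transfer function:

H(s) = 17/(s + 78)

Pole is where denominator = 0: s + 78 = 0, so s = -78.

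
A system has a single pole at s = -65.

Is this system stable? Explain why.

Pole at s = -65 is in the left half-plane. Stable.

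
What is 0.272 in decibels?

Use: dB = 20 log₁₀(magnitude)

dB = 20 log₁₀(0.272) = -11.3 dB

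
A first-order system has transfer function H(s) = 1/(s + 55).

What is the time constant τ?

For H(s) = 1/(s + 1/τ), the pole is at -1/τ = -55, so τ = 1/55 = 0.0182 s.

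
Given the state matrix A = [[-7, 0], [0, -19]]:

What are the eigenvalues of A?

For diagonal matrix, eigenvalues are diagonal entries: λ₁ = -7, λ₂ = -19.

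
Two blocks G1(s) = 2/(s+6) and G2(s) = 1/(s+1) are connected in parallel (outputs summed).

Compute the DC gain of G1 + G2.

Parallel: G_eq = G1 + G2. DC gain = G1(0) + G2(0) = 2/6 + 1/1 = 0.3333 + 1 = 1.3333.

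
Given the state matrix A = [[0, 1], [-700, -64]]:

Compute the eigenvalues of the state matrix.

det(A - λI) = λ² - (-64)λ + 700 = (λ - (-50))(λ - (-14)). Eigenvalues: -50, -14.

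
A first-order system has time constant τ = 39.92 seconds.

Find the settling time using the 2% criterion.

For first-order system, 2% settling time ≈ 4τ = 4 × 39.92 = 159.68 s.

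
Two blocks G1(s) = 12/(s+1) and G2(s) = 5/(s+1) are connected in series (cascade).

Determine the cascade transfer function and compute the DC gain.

Series: multiply transfer functions. G_eq = 12/(s+1) × 5/(s+1) = 60/((s+1)(s+1)). DC gain = 60/(1×1) = 60.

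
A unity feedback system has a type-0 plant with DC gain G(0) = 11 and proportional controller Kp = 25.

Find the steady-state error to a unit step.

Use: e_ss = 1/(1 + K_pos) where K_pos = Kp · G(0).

K_pos = Kp · G(0) = 25 × 11 = 275. e_ss = 1/(1 + 275) = 0.0036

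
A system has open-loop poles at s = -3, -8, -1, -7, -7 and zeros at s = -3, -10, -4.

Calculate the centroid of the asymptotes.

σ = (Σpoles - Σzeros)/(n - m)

σ = (Σpoles - Σzeros)/(n - m) = (-26 - (-17))/(5 - 3) = -9/2 = -4.5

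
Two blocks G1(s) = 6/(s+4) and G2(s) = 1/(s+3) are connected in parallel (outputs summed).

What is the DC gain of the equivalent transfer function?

Parallel: G_eq = G1 + G2. DC gain = G1(0) + G2(0) = 6/4 + 1/3 = 1.5 + 0.3333 = 1.8333.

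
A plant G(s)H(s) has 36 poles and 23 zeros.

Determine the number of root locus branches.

Root locus has n branches where n = number of poles = 36.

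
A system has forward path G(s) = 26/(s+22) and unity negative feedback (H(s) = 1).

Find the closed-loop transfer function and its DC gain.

T(s) = G/(1+GH) = [26/(s+22)] / [1 + 26/(s+22)] = 26/(s+22+26) = 26/(s+48). DC gain = 26/48 = 0.5417.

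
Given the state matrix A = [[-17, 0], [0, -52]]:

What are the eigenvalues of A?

For diagonal matrix, eigenvalues are diagonal entries: λ₁ = -17, λ₂ = -52.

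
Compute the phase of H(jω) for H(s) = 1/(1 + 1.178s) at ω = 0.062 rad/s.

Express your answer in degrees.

Phase = -arctan(ωτ) = -arctan(0.062 × 1.178) = -4.2°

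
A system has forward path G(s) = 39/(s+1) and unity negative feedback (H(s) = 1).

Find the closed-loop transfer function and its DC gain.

T(s) = G/(1+GH) = [39/(s+1)] / [1 + 39/(s+1)] = 39/(s+1+39) = 39/(s+40). DC gain = 39/40 = 0.975.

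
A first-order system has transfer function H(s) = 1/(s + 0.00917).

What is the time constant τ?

For H(s) = 1/(s + 1/τ), the pole is at -1/τ = -0.00917, so τ = 1/0.00917 = 109.1 s.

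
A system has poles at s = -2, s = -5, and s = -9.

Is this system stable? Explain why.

All poles are in the left half-plane. System is stable.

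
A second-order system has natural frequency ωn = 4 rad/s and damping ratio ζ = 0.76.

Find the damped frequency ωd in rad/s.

ωd = ωn√(1 - ζ²) = 4√(1 - 0.76²) = 2.6 rad/s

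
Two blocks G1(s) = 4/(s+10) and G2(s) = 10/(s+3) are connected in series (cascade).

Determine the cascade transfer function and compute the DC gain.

Series: multiply transfer functions. G_eq = 4/(s+10) × 10/(s+3) = 40/((s+10)(s+3)). DC gain = 40/(10×3) = 1.3333.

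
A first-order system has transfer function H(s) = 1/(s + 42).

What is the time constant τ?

For H(s) = 1/(s + 1/τ), the pole is at -1/τ = -42, so τ = 1/42 = 0.0238 s.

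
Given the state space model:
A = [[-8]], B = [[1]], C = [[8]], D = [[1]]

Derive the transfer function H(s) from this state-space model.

(sI - A)⁻¹ = 1/(s + 8). H(s) = 8×1/(s + 8) + 1 = (s + 16)/(s + 8).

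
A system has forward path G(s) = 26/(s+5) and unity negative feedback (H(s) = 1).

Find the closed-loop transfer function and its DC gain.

T(s) = G/(1+GH) = [26/(s+5)] / [1 + 26/(s+5)] = 26/(s+5+26) = 26/(s+31). DC gain = 26/31 = 0.8387.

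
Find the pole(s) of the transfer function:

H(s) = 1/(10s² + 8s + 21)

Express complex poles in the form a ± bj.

Discriminant = 8² - 4×10×21 = 64 - 840 = -776 < 0, so the poles are a complex conjugate pair s = (-8 ± j√776)/(2×10). Real part = -8/(2×10) = -8/20 = -0.4; imaginary part = ±√776/(2×10) ≈ 1.3928. Poles: s = -0.4 ± 1.3928j.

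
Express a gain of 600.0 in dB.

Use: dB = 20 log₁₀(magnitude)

dB = 20 log₁₀(600.0) = 55.6 dB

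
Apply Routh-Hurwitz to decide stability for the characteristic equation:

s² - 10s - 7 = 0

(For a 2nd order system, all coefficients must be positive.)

Coefficients: 1, -10, -7. b=-10, c=-7 not positive, so system is unstable.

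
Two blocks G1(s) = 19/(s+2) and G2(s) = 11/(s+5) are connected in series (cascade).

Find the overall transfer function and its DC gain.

Series: multiply transfer functions. G_eq = 19/(s+2) × 11/(s+5) = 209/((s+2)(s+5)). DC gain = 209/(2×5) = 20.9.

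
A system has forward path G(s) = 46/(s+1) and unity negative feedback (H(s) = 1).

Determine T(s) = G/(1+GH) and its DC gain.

T(s) = G/(1+GH) = [46/(s+1)] / [1 + 46/(s+1)] = 46/(s+1+46) = 46/(s+47). DC gain = 46/47 = 0.9787.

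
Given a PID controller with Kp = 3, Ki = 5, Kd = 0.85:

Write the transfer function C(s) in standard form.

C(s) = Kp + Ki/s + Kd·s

Substituting values: C(s) = 3 + 5/s + 0.85s = (0.85s² + 3s + 5)/s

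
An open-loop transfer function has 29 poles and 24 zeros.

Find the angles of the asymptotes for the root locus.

n - m = 29 - 24 = 5. Angles: θk = (2k + 1)·180°/5 = 36°, 108°, 180°, 252°, 324°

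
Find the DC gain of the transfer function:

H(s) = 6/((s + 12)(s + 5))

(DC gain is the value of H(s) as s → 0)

DC gain = H(0) = 6/(12 × 5) = 6/60 = 0.1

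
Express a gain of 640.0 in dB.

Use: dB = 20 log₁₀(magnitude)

dB = 20 log₁₀(640.0) = 56.1 dB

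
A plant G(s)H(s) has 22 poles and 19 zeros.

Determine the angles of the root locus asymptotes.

n - m = 22 - 19 = 3. Angles: θk = (2k + 1)·180°/3 = 60°, 180°, 300°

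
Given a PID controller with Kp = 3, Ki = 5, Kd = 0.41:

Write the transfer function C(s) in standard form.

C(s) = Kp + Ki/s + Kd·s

Substituting values: C(s) = 3 + 5/s + 0.41s = (0.41s² + 3s + 5)/s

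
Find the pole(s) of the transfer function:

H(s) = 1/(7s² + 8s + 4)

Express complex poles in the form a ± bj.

Discriminant = 8² - 4×7×4 = 64 - 112 = -48 < 0, so the poles are a complex conjugate pair s = (-8 ± j√48)/(2×7). Real part = -8/(2×7) = -8/14 ≈ -0.5714; imaginary part = ±√48/(2×7) ≈ 0.4949. Poles: s = -0.5714 ± 0.4949j.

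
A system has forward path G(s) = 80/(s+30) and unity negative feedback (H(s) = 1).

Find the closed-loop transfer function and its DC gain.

T(s) = G/(1+GH) = [80/(s+30)] / [1 + 80/(s+30)] = 80/(s+30+80) = 80/(s+110). DC gain = 80/110 = 0.7273.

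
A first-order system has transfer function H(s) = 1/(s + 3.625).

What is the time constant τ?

For H(s) = 1/(s + 1/τ), the pole is at -1/τ = -3.625, so τ = 1/3.625 = 0.2759 s.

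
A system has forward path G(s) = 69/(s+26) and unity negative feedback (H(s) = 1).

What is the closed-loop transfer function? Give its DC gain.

T(s) = G/(1+GH) = [69/(s+26)] / [1 + 69/(s+26)] = 69/(s+26+69) = 69/(s+95). DC gain = 69/95 = 0.7263.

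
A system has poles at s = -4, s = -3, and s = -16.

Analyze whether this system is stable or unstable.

All poles are in the left half-plane. System is stable.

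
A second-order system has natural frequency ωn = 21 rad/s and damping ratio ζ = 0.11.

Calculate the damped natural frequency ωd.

ωd = ωn√(1 - ζ²) = 21√(1 - 0.11²) = 20.87 rad/s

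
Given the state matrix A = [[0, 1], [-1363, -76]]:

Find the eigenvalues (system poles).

det(A - λI) = λ² - (-76)λ + 1363 = (λ - (-29))(λ - (-47)). Eigenvalues: -29, -47.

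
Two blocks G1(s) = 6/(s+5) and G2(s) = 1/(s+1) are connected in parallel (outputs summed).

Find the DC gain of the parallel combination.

Parallel: G_eq = G1 + G2. DC gain = G1(0) + G2(0) = 6/5 + 1/1 = 1.2 + 1 = 2.2.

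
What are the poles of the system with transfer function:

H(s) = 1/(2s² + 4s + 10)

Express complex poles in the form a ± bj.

Discriminant = 4² - 4×2×10 = 16 - 80 = -64 < 0, so the poles are a complex conjugate pair s = (-4 ± j√64)/(2×2). Real part = -4/(2×2) = -4/4 = -1; imaginary part = ±√64/(2×2) = 8/4 = 2. Poles: s = -1 ± 2j.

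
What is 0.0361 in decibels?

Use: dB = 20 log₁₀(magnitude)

dB = 20 log₁₀(0.0361) = -28.8 dB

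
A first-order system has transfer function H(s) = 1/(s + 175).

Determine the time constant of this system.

For H(s) = 1/(s + 1/τ), the pole is at -1/τ = -175, so τ = 1/175 = 0.0057 s.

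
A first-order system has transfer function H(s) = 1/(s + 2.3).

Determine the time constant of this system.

For H(s) = 1/(s + 1/τ), the pole is at -1/τ = -2.3, so τ = 1/2.3 = 0.4348 s.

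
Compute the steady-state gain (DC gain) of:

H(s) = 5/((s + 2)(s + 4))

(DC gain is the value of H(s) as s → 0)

DC gain = H(0) = 5/(2 × 4) = 5/8 = 0.625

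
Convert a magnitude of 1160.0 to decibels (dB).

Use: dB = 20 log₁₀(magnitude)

dB = 20 log₁₀(1160.0) = 61.3 dB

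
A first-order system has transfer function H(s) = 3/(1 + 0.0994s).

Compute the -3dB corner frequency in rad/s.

Corner frequency = 1/τ = 1/0.0994 = 10.06 rad/s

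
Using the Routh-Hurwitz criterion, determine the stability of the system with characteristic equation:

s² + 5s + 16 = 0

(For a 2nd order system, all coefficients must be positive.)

Coefficients: 1, 5, 16. All positive, so system is stable.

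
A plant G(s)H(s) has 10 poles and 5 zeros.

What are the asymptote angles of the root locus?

n - m = 10 - 5 = 5. Angles: θk = (2k + 1)·180°/5 = 36°, 108°, 180°, 252°, 324°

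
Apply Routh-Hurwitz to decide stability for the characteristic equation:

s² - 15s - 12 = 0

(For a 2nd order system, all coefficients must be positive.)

Coefficients: 1, -15, -12. b=-15, c=-12 not positive, so system is unstable.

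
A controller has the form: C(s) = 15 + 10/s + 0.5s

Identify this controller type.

This is a Proportional-Integral-Derivative (PID) controller.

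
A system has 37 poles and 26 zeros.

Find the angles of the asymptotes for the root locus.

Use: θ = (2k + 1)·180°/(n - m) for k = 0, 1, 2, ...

n - m = 37 - 26 = 11. Angles: θk = (2k + 1)·180°/11 = 16.36°, 49.09°, 81.82°, 114.55°, 147.27°, 180°, 212.73°, 245.45°, 278.18°, 310.91°, 343.64°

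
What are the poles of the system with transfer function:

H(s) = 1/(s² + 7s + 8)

Discriminant = 7² - 4×1×8 = 49 - 32 = 17 > 0, so two distinct real poles. Using quadratic formula: s = (-7 ± √17)/(2×1) = (-7 ± √17)/2, with √17 ≈ 4.1231. s₁ ≈ -1.4384, s₂ ≈ -5.5616. Poles: s₁ = -1.4384, s₂ = -5.5616.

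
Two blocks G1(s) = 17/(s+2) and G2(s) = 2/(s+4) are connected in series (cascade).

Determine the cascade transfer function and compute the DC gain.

Series: multiply transfer functions. G_eq = 17/(s+2) × 2/(s+4) = 34/((s+2)(s+4)). DC gain = 34/(2×4) = 4.25.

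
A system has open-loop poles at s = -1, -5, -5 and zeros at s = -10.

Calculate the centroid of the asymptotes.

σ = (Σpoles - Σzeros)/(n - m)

σ = (Σpoles - Σzeros)/(n - m) = (-11 - (-10))/(3 - 1) = -1/2 = -0.5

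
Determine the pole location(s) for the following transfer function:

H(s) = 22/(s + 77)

Pole is where denominator = 0: s + 77 = 0, so s = -77.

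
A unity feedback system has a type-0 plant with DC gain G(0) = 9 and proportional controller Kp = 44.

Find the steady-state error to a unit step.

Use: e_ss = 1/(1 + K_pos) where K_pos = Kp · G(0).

K_pos = Kp · G(0) = 44 × 9 = 396. e_ss = 1/(1 + 396) = 0.0025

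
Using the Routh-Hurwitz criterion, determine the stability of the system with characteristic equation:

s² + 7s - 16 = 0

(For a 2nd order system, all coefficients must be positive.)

Coefficients: 1, 7, -16. c=-16 not positive, so system is unstable.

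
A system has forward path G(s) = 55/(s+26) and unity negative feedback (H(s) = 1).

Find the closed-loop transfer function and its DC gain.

T(s) = G/(1+GH) = [55/(s+26)] / [1 + 55/(s+26)] = 55/(s+26+55) = 55/(s+81). DC gain = 55/81 = 0.6790.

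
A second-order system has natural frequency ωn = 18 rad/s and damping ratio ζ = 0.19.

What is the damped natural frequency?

ωd = ωn√(1 - ζ²) = 18√(1 - 0.19²) = 17.67 rad/s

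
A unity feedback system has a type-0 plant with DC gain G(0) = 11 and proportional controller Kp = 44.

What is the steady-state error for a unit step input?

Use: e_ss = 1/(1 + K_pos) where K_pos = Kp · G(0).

K_pos = Kp · G(0) = 44 × 11 = 484. e_ss = 1/(1 + 484) = 0.0021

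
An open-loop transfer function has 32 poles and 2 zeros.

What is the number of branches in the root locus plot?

Root locus has n branches where n = number of poles = 32.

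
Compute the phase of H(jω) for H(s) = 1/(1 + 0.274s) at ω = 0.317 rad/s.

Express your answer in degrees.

Phase = -arctan(ωτ) = -arctan(0.317 × 0.274) = -5.0°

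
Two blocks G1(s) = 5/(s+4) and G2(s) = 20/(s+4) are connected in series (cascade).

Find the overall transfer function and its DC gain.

Series: multiply transfer functions. G_eq = 5/(s+4) × 20/(s+4) = 100/((s+4)(s+4)). DC gain = 100/(4×4) = 6.25.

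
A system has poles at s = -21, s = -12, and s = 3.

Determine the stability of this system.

Pole(s) at s = 3 are not in the left half-plane. System is unstable.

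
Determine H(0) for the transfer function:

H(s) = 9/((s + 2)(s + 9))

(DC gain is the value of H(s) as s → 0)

DC gain = H(0) = 9/(2 × 9) = 9/18 = 0.5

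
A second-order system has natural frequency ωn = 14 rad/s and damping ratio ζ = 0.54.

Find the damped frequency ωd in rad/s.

ωd = ωn√(1 - ζ²) = 14√(1 - 0.54²) = 11.78 rad/s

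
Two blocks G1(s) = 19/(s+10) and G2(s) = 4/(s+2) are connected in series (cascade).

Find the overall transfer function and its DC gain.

Series: multiply transfer functions. G_eq = 19/(s+10) × 4/(s+2) = 76/((s+10)(s+2)). DC gain = 76/(10×2) = 3.8.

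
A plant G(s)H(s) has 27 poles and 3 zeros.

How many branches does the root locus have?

Root locus has n branches where n = number of poles = 27.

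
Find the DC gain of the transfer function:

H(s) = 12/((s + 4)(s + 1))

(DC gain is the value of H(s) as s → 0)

DC gain = H(0) = 12/(4 × 1) = 12/4 = 3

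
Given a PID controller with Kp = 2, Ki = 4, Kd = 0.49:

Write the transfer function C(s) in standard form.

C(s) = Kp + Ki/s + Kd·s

Substituting values: C(s) = 2 + 4/s + 0.49s = (0.49s² + 2s + 4)/s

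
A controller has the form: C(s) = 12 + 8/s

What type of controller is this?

This is a Proportional-Integral (PI) controller.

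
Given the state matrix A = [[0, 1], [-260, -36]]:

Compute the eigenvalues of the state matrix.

det(A - λI) = λ² - (-36)λ + 260 = (λ - (-10))(λ - (-26)). Eigenvalues: -10, -26.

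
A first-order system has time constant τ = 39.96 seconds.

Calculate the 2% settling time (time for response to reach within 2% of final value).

For first-order system, 2% settling time ≈ 4τ = 4 × 39.96 = 159.84 s.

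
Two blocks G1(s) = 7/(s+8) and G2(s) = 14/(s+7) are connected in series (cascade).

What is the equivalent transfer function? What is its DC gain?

Series: multiply transfer functions. G_eq = 7/(s+8) × 14/(s+7) = 98/((s+8)(s+7)). DC gain = 98/(8×7) = 1.75.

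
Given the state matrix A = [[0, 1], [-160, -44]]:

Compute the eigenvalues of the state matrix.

det(A - λI) = λ² - (-44)λ + 160 = (λ - (-40))(λ - (-4)). Eigenvalues: -40, -4.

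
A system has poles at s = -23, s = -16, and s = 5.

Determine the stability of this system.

Pole(s) at s = 5 are not in the left half-plane. System is unstable.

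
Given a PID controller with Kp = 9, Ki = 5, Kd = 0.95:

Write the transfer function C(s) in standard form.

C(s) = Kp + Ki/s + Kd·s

Substituting values: C(s) = 9 + 5/s + 0.95s = (0.95s² + 9s + 5)/s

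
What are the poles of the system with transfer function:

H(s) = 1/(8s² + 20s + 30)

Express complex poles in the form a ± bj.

Discriminant = 20² - 4×8×30 = 400 - 960 = -560 < 0, so the poles are a complex conjugate pair s = (-20 ± j√560)/(2×8). Real part = -20/(2×8) = -20/16 = -1.25; imaginary part = ±√560/(2×8) ≈ 1.4790. Poles: s = -1.25 ± 1.4790j.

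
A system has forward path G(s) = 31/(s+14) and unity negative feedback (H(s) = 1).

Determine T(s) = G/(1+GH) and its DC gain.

T(s) = G/(1+GH) = [31/(s+14)] / [1 + 31/(s+14)] = 31/(s+14+31) = 31/(s+45). DC gain = 31/45 = 0.6889.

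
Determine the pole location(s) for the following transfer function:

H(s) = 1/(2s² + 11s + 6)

Discriminant = 11² - 4×2×6 = 121 - 48 = 73 > 0, so two distinct real poles. Using quadratic formula: s = (-11 ± √73)/(2×2) = (-11 ± √73)/4, with √73 ≈ 8.5440. s₁ ≈ -0.6140, s₂ ≈ -4.8860. Poles: s₁ = -0.6140, s₂ = -4.8860.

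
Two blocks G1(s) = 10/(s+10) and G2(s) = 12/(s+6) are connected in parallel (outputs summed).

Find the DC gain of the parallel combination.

Parallel: G_eq = G1 + G2. DC gain = G1(0) + G2(0) = 10/10 + 12/6 = 1 + 2 = 3.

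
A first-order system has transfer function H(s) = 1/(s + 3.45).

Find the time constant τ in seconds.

For H(s) = 1/(s + 1/τ), the pole is at -1/τ = -3.45, so τ = 1/3.45 = 0.2899 s.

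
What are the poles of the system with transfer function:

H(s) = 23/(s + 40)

Pole is where denominator = 0: s + 40 = 0, so s = -40.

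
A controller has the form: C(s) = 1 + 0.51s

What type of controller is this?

This is a Proportional-Derivative (PD) controller.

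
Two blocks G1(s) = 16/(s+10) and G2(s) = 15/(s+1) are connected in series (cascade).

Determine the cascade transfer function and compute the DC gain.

Series: multiply transfer functions. G_eq = 16/(s+10) × 15/(s+1) = 240/((s+10)(s+1)). DC gain = 240/(10×1) = 24.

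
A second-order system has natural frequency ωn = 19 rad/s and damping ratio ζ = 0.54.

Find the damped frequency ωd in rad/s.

ωd = ωn√(1 - ζ²) = 19√(1 - 0.54²) = 15.99 rad/s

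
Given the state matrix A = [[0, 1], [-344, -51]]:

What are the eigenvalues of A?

det(A - λI) = λ² - (-51)λ + 344 = (λ - (-8))(λ - (-43)). Eigenvalues: -8, -43.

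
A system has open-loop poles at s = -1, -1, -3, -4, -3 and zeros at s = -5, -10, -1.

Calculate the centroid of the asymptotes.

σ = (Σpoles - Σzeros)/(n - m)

σ = (Σpoles - Σzeros)/(n - m) = (-12 - (-16))/(5 - 3) = 4/2 = 2.0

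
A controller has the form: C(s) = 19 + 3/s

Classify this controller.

This is a Proportional-Integral (PI) controller.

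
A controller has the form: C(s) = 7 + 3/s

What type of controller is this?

This is a Proportional-Integral (PI) controller.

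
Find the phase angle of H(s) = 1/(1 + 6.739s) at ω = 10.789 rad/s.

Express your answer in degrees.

Phase = -arctan(ωτ) = -arctan(10.789 × 6.739) = -89.2°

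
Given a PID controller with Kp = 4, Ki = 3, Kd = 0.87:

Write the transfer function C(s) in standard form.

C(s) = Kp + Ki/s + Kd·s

Substituting values: C(s) = 4 + 3/s + 0.87s = (0.87s² + 4s + 3)/s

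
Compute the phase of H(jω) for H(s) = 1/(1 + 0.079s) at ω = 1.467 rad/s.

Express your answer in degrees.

Phase = -arctan(ωτ) = -arctan(1.467 × 0.079) = -6.6°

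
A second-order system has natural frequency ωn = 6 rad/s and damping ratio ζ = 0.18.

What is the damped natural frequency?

ωd = ωn√(1 - ζ²) = 6√(1 - 0.18²) = 5.9 rad/s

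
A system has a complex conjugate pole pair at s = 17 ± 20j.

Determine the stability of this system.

Real part of poles is 17 (> 0, right half-plane). Unstable.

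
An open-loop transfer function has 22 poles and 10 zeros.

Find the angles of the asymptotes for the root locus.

n - m = 22 - 10 = 12. Angles: θk = (2k + 1)·180°/12 = 15°, 45°, 75°, 105°, 135°, 165°, 195°, 225°, 255°, 285°, 315°, 345°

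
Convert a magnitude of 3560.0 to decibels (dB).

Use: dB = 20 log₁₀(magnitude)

dB = 20 log₁₀(3560.0) = 71.0 dB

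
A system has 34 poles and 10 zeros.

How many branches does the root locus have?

Root locus has n branches where n = number of poles = 34.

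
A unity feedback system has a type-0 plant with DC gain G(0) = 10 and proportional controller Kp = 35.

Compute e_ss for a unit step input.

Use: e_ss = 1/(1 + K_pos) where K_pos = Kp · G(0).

K_pos = Kp · G(0) = 35 × 10 = 350. e_ss = 1/(1 + 350) = 0.0028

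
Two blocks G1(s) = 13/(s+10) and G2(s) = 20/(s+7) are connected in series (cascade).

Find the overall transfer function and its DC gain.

Series: multiply transfer functions. G_eq = 13/(s+10) × 20/(s+7) = 260/((s+10)(s+7)). DC gain = 260/(10×7) = 3.7143.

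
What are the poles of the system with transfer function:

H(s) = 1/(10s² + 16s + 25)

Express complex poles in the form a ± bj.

Discriminant = 16² - 4×10×25 = 256 - 1000 = -744 < 0, so the poles are a complex conjugate pair s = (-16 ± j√744)/(2×10). Real part = -16/(2×10) = -16/20 = -0.8; imaginary part = ±√744/(2×10) ≈ 1.3638. Poles: s = -0.8 ± 1.3638j.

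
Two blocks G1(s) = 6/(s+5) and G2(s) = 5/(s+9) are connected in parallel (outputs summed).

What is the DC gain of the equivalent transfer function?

Parallel: G_eq = G1 + G2. DC gain = G1(0) + G2(0) = 6/5 + 5/9 = 1.2 + 0.5556 = 1.7556.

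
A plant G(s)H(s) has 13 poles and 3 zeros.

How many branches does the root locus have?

Root locus has n branches where n = number of poles = 13.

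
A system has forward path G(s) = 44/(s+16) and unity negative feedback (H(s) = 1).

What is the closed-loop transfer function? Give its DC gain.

T(s) = G/(1+GH) = [44/(s+16)] / [1 + 44/(s+16)] = 44/(s+16+44) = 44/(s+60). DC gain = 44/60 = 0.7333.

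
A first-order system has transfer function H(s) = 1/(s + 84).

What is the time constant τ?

For H(s) = 1/(s + 1/τ), the pole is at -1/τ = -84, so τ = 1/84 = 0.0119 s.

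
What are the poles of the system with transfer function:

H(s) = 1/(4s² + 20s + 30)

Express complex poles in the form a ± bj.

Discriminant = 20² - 4×4×30 = 400 - 480 = -80 < 0, so the poles are a complex conjugate pair s = (-20 ± j√80)/(2×4). Real part = -20/(2×4) = -20/8 = -2.5; imaginary part = ±√80/(2×4) ≈ 1.1180. Poles: s = -2.5 ± 1.1180j.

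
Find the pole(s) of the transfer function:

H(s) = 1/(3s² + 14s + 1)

Discriminant = 14² - 4×3×1 = 196 - 12 = 184 > 0, so two distinct real poles. Using quadratic formula: s = (-14 ± √184)/(2×3) = (-14 ± √184)/6, with √184 ≈ 13.5647. s₁ ≈ -0.0726, s₂ ≈ -4.5941. Poles: s₁ = -0.0726, s₂ = -4.5941.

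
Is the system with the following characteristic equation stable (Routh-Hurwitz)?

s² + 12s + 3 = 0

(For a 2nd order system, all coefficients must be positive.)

Coefficients: 1, 12, 3. All positive, so system is stable.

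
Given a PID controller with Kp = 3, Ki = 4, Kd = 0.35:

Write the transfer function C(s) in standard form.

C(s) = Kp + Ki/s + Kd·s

Substituting values: C(s) = 3 + 4/s + 0.35s = (0.35s² + 3s + 4)/s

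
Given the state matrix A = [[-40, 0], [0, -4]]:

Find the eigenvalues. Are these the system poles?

For diagonal matrix, eigenvalues are diagonal entries: λ₁ = -40, λ₂ = -4. Eigenvalues of A = system poles.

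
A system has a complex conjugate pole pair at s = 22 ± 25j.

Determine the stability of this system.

Real part of poles is 22 (> 0, right half-plane). Unstable.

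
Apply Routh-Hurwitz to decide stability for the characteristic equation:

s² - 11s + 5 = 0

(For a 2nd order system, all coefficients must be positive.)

Coefficients: 1, -11, 5. b=-11 not positive, so system is unstable.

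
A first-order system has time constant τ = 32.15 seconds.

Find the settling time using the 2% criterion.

For first-order system, 2% settling time ≈ 4τ = 4 × 32.15 = 128.6 s.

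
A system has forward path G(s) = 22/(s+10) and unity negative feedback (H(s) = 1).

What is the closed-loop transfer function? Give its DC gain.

T(s) = G/(1+GH) = [22/(s+10)] / [1 + 22/(s+10)] = 22/(s+10+22) = 22/(s+32). DC gain = 22/32 = 0.6875.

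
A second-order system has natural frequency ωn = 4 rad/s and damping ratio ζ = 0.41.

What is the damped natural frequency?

ωd = ωn√(1 - ζ²) = 4√(1 - 0.41²) = 3.65 rad/s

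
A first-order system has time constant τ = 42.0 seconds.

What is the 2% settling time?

For first-order system, 2% settling time ≈ 4τ = 4 × 42.0 = 168.0 s.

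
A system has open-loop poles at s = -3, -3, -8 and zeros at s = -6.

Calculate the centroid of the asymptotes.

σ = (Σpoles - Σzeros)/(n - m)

σ = (Σpoles - Σzeros)/(n - m) = (-14 - (-6))/(3 - 1) = -8/2 = -4.0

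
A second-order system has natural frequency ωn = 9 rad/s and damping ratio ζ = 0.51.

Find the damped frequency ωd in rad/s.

ωd = ωn√(1 - ζ²) = 9√(1 - 0.51²) = 7.74 rad/s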